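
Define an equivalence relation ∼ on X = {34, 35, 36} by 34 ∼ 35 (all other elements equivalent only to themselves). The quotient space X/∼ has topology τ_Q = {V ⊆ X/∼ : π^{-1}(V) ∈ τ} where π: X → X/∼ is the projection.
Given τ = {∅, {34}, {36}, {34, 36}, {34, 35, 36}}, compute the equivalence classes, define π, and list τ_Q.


X/∼ = {[34=35], [36]}; |τ_Q| = 3.

Equivalence classes: [34=35], [36].
Quotient map π: X → X/∼ sends 34 ↦ [34=35], 35 ↦ [34=35], 36 ↦ [36].
For each subset V ⊆ X/∼, compute π^{-1}(V) ⊆ X and check whether π^{-1}(V) ∈ τ. V is open in τ_Q iff π^{-1}(V) ∈ τ.
  V = {}: π^{-1}(V) = ∅ ∈ τ ✓.
  V = {[34=35]}: π^{-1}(V) = {34, 35} ∉ τ ✗.
  V = {[36]}: π^{-1}(V) = {36} ∈ τ ✓.
  V = {[34=35], [36]}: π^{-1}(V) = {34, 35, 36} ∈ τ ✓.
Open sets in the quotient: τ_Q = {{}, {[36]}, {[34=35], [36]}} (3 elements).


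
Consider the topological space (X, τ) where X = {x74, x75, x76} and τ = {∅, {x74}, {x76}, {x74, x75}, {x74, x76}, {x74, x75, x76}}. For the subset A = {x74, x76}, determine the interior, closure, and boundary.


int(A) = {x74, x76}, cl(A) = {x74, x75, x76}, ∂A = {x75}.

Closed sets in (X, τ) are complements of opens:
  closed(X, τ) = {∅, {x75}, {x76}, {x74, x75}, {x75, x76}, {x74, x75, x76}}.
int(A) = ⋃ {U ∈ τ : U ⊆ A}. Opens contained in A: ∅, {x74}, {x76}, {x74, x76}.
Taking the union of these: int(A) = {x74, x76}.
cl(A) = ⋂ {C closed : A ⊆ C}. Closed sets containing A: {x74, x75, x76}.
Intersecting these: cl(A) = {x74, x75, x76}.
∂A = cl(A) ∖ int(A) = {x74, x75, x76} ∖ {x74, x76} = {x75}.


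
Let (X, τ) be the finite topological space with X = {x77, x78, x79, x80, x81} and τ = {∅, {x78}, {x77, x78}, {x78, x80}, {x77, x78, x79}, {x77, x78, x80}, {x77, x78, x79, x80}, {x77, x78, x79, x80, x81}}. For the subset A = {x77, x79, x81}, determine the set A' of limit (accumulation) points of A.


A' = {x79, x81}

For each x ∈ X, list the open sets U ∈ τ with x ∈ U, then check whether U ∩ (A ∖ {x}) ≠ ∅ for every such U.
  x = x77: open {x77, x78} ∋ x has {x77, x78} ∩ (A ∖ {x77}) = ∅, so x is NOT a limit point.
  x = x78: open {x78} ∋ x has {x78} ∩ (A ∖ {x78}) = ∅, so x is NOT a limit point.
  x = x79: opens ∋ x are {x77, x78, x79}, {x77, x78, x79, x80}, {x77, x78, x79, x80, x81}; each meets A ∖ {x79}, so x IS a limit point.
  x = x80: open {x78, x80} ∋ x has {x78, x80} ∩ (A ∖ {x80}) = ∅, so x is NOT a limit point.
  x = x81: opens ∋ x are {x77, x78, x79, x80, x81}; each meets A ∖ {x81}, so x IS a limit point.
Collecting: A' = {x79, x81}.


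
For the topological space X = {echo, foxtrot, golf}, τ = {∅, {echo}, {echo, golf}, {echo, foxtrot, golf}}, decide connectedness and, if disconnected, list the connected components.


(X, τ) is connected.

Find clopen sets (U ∈ τ with X ∖ U ∈ τ):
  U = ∅, X ∖ U = {echo, foxtrot, golf} — both open, so U is clopen.
  U = {echo, foxtrot, golf}, X ∖ U = ∅ — both open, so U is clopen.
Only trivial clopens (∅ and X) exist, so (X, τ) is connected.
Compute connected components by grouping points that agree on all clopens:
  component: {echo, foxtrot, golf}


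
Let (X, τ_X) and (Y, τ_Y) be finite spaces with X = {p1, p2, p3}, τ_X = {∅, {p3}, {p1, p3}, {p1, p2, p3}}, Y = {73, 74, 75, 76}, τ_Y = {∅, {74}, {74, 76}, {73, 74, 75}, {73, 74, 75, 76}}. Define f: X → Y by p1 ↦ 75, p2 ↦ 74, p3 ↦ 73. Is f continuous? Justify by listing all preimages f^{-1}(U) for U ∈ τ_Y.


f is NOT continuous.

Compute f^{-1}(U) for each U ∈ τ_Y:
  U = ∅: f^{-1}(U) = ∅ ∈ τ_X ✓.
  U = {74}: f^{-1}(U) = {p2} ∉ τ_X ✗.
  U = {74, 76}: f^{-1}(U) = {p2} ∉ τ_X ✗.
  U = {73, 74, 75}: f^{-1}(U) = {p1, p2, p3} ∈ τ_X ✓.
  U = {73, 74, 75, 76}: f^{-1}(U) = {p1, p2, p3} ∈ τ_X ✓.
Found U = {74} with f^{-1}(U) = {p2} not in τ_X. Therefore f is NOT continuous.


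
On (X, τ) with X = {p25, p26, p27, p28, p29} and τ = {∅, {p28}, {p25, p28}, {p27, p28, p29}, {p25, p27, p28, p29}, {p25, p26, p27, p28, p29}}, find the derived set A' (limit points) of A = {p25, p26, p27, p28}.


A' = {p25, p26, p27, p29}

For each x ∈ X, list the open sets U ∈ τ with x ∈ U, then check whether U ∩ (A ∖ {x}) ≠ ∅ for every such U.
  x = p25: opens ∋ x are {p25, p28}, {p25, p27, p28, p29}, {p25, p26, p27, p28, p29}; each meets A ∖ {p25}, so x IS a limit point.
  x = p26: opens ∋ x are {p25, p26, p27, p28, p29}; each meets A ∖ {p26}, so x IS a limit point.
  x = p27: opens ∋ x are {p27, p28, p29}, {p25, p27, p28, p29}, {p25, p26, p27, p28, p29}; each meets A ∖ {p27}, so x IS a limit point.
  x = p28: open {p28} ∋ x has {p28} ∩ (A ∖ {p28}) = ∅, so x is NOT a limit point.
  x = p29: opens ∋ x are {p27, p28, p29}, {p25, p27, p28, p29}, {p25, p26, p27, p28, p29}; each meets A ∖ {p29}, so x IS a limit point.
Collecting: A' = {p25, p26, p27, p29}.


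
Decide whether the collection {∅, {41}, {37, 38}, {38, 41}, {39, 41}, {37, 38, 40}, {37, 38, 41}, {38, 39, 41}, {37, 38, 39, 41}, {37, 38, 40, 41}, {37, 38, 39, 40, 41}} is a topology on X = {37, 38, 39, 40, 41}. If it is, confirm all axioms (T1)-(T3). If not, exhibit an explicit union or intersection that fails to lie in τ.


τ is NOT a topology on X.

Axiom (T1): ∅ ∈ τ? Yes; X ∈ τ? Yes.
Axiom (T2/T3): check pairwise unions and intersections of members of τ.
Counterexample for (T3): {37, 38} ∩ {38, 41} = {38} ∉ τ. Therefore τ is NOT a topology.


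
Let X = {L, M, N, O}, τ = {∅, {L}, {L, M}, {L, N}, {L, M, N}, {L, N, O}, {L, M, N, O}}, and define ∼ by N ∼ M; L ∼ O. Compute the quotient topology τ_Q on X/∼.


X/∼ = {[L=O], [M=N]}; |τ_Q| = 2.

Equivalence classes: [L=O], [M=N].
Quotient map π: X → X/∼ sends L ↦ [L=O], M ↦ [M=N], N ↦ [M=N], O ↦ [L=O].
For each subset V ⊆ X/∼, compute π^{-1}(V) ⊆ X and check whether π^{-1}(V) ∈ τ. V is open in τ_Q iff π^{-1}(V) ∈ τ.
  V = {}: π^{-1}(V) = ∅ ∈ τ ✓.
  V = {[L=O]}: π^{-1}(V) = {L, O} ∉ τ ✗.
  V = {[M=N]}: π^{-1}(V) = {M, N} ∉ τ ✗.
  V = {[L=O], [M=N]}: π^{-1}(V) = {L, M, N, O} ∈ τ ✓.
Open sets in the quotient: τ_Q = {{}, {[L=O], [M=N]}} (2 elements).


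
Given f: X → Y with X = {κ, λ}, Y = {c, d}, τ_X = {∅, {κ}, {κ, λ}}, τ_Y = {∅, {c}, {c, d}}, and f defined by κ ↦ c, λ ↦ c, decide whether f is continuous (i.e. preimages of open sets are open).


f IS continuous.

Compute f^{-1}(U) for each U ∈ τ_Y:
  U = ∅: f^{-1}(U) = ∅ ∈ τ_X ✓.
  U = {c}: f^{-1}(U) = {κ, λ} ∈ τ_X ✓.
  U = {c, d}: f^{-1}(U) = {κ, λ} ∈ τ_X ✓.
Every preimage lies in τ_X, so f IS continuous.


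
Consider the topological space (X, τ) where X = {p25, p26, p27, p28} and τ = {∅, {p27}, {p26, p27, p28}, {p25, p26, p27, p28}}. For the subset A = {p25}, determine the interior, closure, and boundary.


int(A) = ∅, cl(A) = {p25}, ∂A = {p25}.

Closed sets in (X, τ) are complements of opens:
  closed(X, τ) = {∅, {p25}, {p25, p26, p28}, {p25, p26, p27, p28}}.
int(A) = ⋃ {U ∈ τ : U ⊆ A}. Opens contained in A: ∅.
Taking the union of these: int(A) = ∅.
cl(A) = ⋂ {C closed : A ⊆ C}. Closed sets containing A: {p25}, {p25, p26, p28}, {p25, p26, p27, p28}.
Intersecting these: cl(A) = {p25}.
∂A = cl(A) ∖ int(A) = {p25} ∖ ∅ = {p25}.


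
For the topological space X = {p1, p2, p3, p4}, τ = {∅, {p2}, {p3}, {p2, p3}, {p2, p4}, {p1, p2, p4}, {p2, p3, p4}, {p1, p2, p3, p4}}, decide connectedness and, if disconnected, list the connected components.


(X, τ) is disconnected; components = [{p3}, {p1, p2, p4}].

Find clopen sets (U ∈ τ with X ∖ U ∈ τ):
  U = ∅, X ∖ U = {p1, p2, p3, p4} — both open, so U is clopen.
  U = {p3}, X ∖ U = {p1, p2, p4} — both open, so U is clopen.
  U = {p1, p2, p4}, X ∖ U = {p3} — both open, so U is clopen.
  U = {p1, p2, p3, p4}, X ∖ U = ∅ — both open, so U is clopen.
Nontrivial clopen(s) exist: e.g. {p1, p2, p4}. So (X, τ) is disconnected.
Compute connected components by grouping points that agree on all clopens:
  component: {p3}
  component: {p1, p2, p4}


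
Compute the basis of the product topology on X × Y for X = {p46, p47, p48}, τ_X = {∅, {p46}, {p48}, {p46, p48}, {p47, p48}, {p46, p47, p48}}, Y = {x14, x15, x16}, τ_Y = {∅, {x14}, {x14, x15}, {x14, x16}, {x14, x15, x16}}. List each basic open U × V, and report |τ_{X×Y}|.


Basis B = {∅ × ∅, {p46} × {x14}, {p48} × {x14}, {p46} × {x14, x15}, {p46} × {x14, x16}, {p46, p48} × {x14}, {p47, p48} × {x14}, {p48} × {x14, x15}, {p48} × {x14, x16}, {p46} × {x14, x15, x16}, {p46, p47, p48} × {x14}, {p48} × {x14, x15, x16}, {p46, p48} × {x14, x15}, {p46, p48} × {x14, x16}, {p47, p48} × {x14, x15}, {p47, p48} × {x14, x16}, {p46, p48} × {x14, x15, x16}, {p46, p47, p48} × {x14, x15}, {p46, p47, p48} × {x14, x16}, {p47, p48} × {x14, x15, x16}, {p46, p47, p48} × {x14, x15, x16}}; |τ_{X×Y}| = 70.

Enumerate products U × V with U ∈ τ_X, V ∈ τ_Y (deduplicated):
  ∅ × ∅ = {} (∅)
  {p46} × {x14} = {(p46,x14)}
  {p48} × {x14} = {(p48,x14)}
  {p46} × {x14, x15} = {(p46,x14), (p46,x15)}
  {p46} × {x14, x16} = {(p46,x14), (p46,x16)}
  {p46, p48} × {x14} = {(p46,x14), (p48,x14)}
  {p47, p48} × {x14} = {(p47,x14), (p48,x14)}
  {p48} × {x14, x15} = {(p48,x14), (p48,x15)}
  {p48} × {x14, x16} = {(p48,x14), (p48,x16)}
  {p46} × {x14, x15, x16} = {(p46,x14), (p46,x15), (p46,x16)}
  {p46, p47, p48} × {x14} = {(p46,x14), (p47,x14), (p48,x14)}
  {p48} × {x14, x15, x16} = {(p48,x14), (p48,x15), (p48,x16)}
  {p46, p48} × {x14, x15} = {(p46,x14), (p46,x15), (p48,x14), (p48,x15)}
  {p46, p48} × {x14, x16} = {(p46,x14), (p46,x16), (p48,x14), (p48,x16)}
  {p47, p48} × {x14, x15} = {(p47,x14), (p47,x15), (p48,x14), (p48,x15)}
  {p47, p48} × {x14, x16} = {(p47,x14), (p47,x16), (p48,x14), (p48,x16)}
  {p46, p48} × {x14, x15, x16} = {(p46,x14), (p46,x15), (p46,x16), (p48,x14), (p48,x15), (p48,x16)}
  {p46, p47, p48} × {x14, x15} = {(p46,x14), (p46,x15), (p47,x14), (p47,x15), (p48,x14), (p48,x15)}
  {p46, p47, p48} × {x14, x16} = {(p46,x14), (p46,x16), (p47,x14), (p47,x16), (p48,x14), (p48,x16)}
  {p47, p48} × {x14, x15, x16} = {(p47,x14), (p47,x15), (p47,x16), (p48,x14), (p48,x15), (p48,x16)}
  {p46, p47, p48} × {x14, x15, x16} = {(p46,x14), (p46,x15), (p46,x16), (p47,x14), (p47,x15), (p47,x16), (p48,x14), (p48,x15), (p48,x16)}
These 21 distinct sets form the basis B.
Close under arbitrary unions to get τ_{X×Y}; counting gives |τ_{X×Y}| = 70.


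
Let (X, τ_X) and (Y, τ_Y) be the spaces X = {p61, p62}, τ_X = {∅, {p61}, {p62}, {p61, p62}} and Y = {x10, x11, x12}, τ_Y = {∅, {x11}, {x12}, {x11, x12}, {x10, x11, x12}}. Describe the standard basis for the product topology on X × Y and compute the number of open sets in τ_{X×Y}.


Basis B = {∅ × ∅, {p61} × {x11}, {p61} × {x12}, {p62} × {x11}, {p62} × {x12}, {p61} × {x11, x12}, {p61, p62} × {x11}, {p61, p62} × {x12}, {p62} × {x11, x12}, {p61} × {x10, x11, x12}, {p62} × {x10, x11, x12}, {p61, p62} × {x11, x12}, {p61, p62} × {x10, x11, x12}}; |τ_{X×Y}| = 25.

Enumerate products U × V with U ∈ τ_X, V ∈ τ_Y (deduplicated):
  ∅ × ∅ = {} (∅)
  {p61} × {x11} = {(p61,x11)}
  {p61} × {x12} = {(p61,x12)}
  {p62} × {x11} = {(p62,x11)}
  {p62} × {x12} = {(p62,x12)}
  {p61} × {x11, x12} = {(p61,x11), (p61,x12)}
  {p61, p62} × {x11} = {(p61,x11), (p62,x11)}
  {p61, p62} × {x12} = {(p61,x12), (p62,x12)}
  {p62} × {x11, x12} = {(p62,x11), (p62,x12)}
  {p61} × {x10, x11, x12} = {(p61,x10), (p61,x11), (p61,x12)}
  {p62} × {x10, x11, x12} = {(p62,x10), (p62,x11), (p62,x12)}
  {p61, p62} × {x11, x12} = {(p61,x11), (p61,x12), (p62,x11), (p62,x12)}
  {p61, p62} × {x10, x11, x12} = {(p61,x10), (p61,x11), (p61,x12), (p62,x10), (p62,x11), (p62,x12)}
These 13 distinct sets form the basis B.
Close under arbitrary unions to get τ_{X×Y}; counting gives |τ_{X×Y}| = 25.


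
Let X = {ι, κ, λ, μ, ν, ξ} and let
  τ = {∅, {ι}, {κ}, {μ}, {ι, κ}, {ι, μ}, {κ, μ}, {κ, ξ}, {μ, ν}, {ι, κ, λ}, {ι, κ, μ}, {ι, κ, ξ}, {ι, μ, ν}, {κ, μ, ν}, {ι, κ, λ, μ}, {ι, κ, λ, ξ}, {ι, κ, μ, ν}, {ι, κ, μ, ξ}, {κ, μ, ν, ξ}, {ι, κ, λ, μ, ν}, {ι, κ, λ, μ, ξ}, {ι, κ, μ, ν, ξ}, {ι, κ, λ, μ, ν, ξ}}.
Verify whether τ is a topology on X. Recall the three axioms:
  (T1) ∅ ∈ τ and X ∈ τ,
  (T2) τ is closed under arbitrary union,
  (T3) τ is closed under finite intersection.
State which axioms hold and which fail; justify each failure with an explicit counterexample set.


τ is NOT a topology on X.

Axiom (T1): ∅ ∈ τ? Yes; X ∈ τ? Yes.
Axiom (T2/T3): check pairwise unions and intersections of members of τ.
Counterexample for (T2): {μ} ∪ {κ, ξ} = {κ, μ, ξ} ∉ τ. Therefore τ is NOT a topology.


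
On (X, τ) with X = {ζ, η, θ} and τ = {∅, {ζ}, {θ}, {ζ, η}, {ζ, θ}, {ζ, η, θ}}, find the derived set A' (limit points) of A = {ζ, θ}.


A' = {η}

For each x ∈ X, list the open sets U ∈ τ with x ∈ U, then check whether U ∩ (A ∖ {x}) ≠ ∅ for every such U.
  x = ζ: open {ζ} ∋ x has {ζ} ∩ (A ∖ {ζ}) = ∅, so x is NOT a limit point.
  x = η: opens ∋ x are {ζ, η}, {ζ, η, θ}; each meets A ∖ {η}, so x IS a limit point.
  x = θ: open {θ} ∋ x has {θ} ∩ (A ∖ {θ}) = ∅, so x is NOT a limit point.
Collecting: A' = {η}.


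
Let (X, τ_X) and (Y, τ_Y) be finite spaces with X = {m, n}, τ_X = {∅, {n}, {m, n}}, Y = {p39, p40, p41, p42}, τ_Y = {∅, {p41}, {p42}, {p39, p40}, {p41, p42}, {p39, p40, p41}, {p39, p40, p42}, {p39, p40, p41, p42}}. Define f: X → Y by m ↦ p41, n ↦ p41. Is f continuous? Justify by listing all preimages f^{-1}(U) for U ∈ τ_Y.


f IS continuous.

Compute f^{-1}(U) for each U ∈ τ_Y:
  U = ∅: f^{-1}(U) = ∅ ∈ τ_X ✓.
  U = {p41}: f^{-1}(U) = {m, n} ∈ τ_X ✓.
  U = {p42}: f^{-1}(U) = ∅ ∈ τ_X ✓.
  U = {p39, p40}: f^{-1}(U) = ∅ ∈ τ_X ✓.
  U = {p41, p42}: f^{-1}(U) = {m, n} ∈ τ_X ✓.
  U = {p39, p40, p41}: f^{-1}(U) = {m, n} ∈ τ_X ✓.
  U = {p39, p40, p42}: f^{-1}(U) = ∅ ∈ τ_X ✓.
  U = {p39, p40, p41, p42}: f^{-1}(U) = {m, n} ∈ τ_X ✓.
Every preimage lies in τ_X, so f IS continuous.


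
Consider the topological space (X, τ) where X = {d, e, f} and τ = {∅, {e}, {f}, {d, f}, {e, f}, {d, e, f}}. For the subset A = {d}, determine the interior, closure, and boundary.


int(A) = ∅, cl(A) = {d}, ∂A = {d}.

Closed sets in (X, τ) are complements of opens:
  closed(X, τ) = {∅, {d}, {e}, {d, e}, {d, f}, {d, e, f}}.
int(A) = ⋃ {U ∈ τ : U ⊆ A}. Opens contained in A: ∅.
Taking the union of these: int(A) = ∅.
cl(A) = ⋂ {C closed : A ⊆ C}. Closed sets containing A: {d}, {d, e}, {d, f}, {d, e, f}.
Intersecting these: cl(A) = {d}.
∂A = cl(A) ∖ int(A) = {d} ∖ ∅ = {d}.


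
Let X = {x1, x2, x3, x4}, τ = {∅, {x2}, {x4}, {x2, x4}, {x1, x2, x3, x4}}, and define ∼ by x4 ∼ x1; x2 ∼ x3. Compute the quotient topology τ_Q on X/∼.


X/∼ = {[x1=x4], [x2=x3]}; |τ_Q| = 2.

Equivalence classes: [x1=x4], [x2=x3].
Quotient map π: X → X/∼ sends x1 ↦ [x1=x4], x2 ↦ [x2=x3], x3 ↦ [x2=x3], x4 ↦ [x1=x4].
For each subset V ⊆ X/∼, compute π^{-1}(V) ⊆ X and check whether π^{-1}(V) ∈ τ. V is open in τ_Q iff π^{-1}(V) ∈ τ.
  V = {}: π^{-1}(V) = ∅ ∈ τ ✓.
  V = {[x1=x4]}: π^{-1}(V) = {x1, x4} ∉ τ ✗.
  V = {[x2=x3]}: π^{-1}(V) = {x2, x3} ∉ τ ✗.
  V = {[x1=x4], [x2=x3]}: π^{-1}(V) = {x1, x2, x3, x4} ∈ τ ✓.
Open sets in the quotient: τ_Q = {{}, {[x1=x4], [x2=x3]}} (2 elements).


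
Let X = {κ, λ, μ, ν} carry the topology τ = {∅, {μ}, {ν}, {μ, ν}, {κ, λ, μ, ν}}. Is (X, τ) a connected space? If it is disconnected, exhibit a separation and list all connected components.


(X, τ) is connected.

Find clopen sets (U ∈ τ with X ∖ U ∈ τ):
  U = ∅, X ∖ U = {κ, λ, μ, ν} — both open, so U is clopen.
  U = {κ, λ, μ, ν}, X ∖ U = ∅ — both open, so U is clopen.
Only trivial clopens (∅ and X) exist, so (X, τ) is connected.
Compute connected components by grouping points that agree on all clopens:
  component: {κ, λ, μ, ν}


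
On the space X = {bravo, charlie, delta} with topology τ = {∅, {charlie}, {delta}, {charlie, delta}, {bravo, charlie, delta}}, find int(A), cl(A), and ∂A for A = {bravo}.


int(A) = ∅, cl(A) = {bravo}, ∂A = {bravo}.

Closed sets in (X, τ) are complements of opens:
  closed(X, τ) = {∅, {bravo}, {bravo, charlie}, {bravo, delta}, {bravo, charlie, delta}}.
int(A) = ⋃ {U ∈ τ : U ⊆ A}. Opens contained in A: ∅.
Taking the union of these: int(A) = ∅.
cl(A) = ⋂ {C closed : A ⊆ C}. Closed sets containing A: {bravo}, {bravo, charlie}, {bravo, delta}, {bravo, charlie, delta}.
Intersecting these: cl(A) = {bravo}.
∂A = cl(A) ∖ int(A) = {bravo} ∖ ∅ = {bravo}.


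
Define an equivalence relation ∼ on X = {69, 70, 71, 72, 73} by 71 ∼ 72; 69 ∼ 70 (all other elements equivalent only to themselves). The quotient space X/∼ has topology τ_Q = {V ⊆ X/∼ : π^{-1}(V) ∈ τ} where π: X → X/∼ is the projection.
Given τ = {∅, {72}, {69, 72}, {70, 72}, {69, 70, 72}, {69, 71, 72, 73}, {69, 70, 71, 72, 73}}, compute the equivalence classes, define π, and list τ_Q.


X/∼ = {[69=70], [71=72], [73]}; |τ_Q| = 2.

Equivalence classes: [69=70], [71=72], [73].
Quotient map π: X → X/∼ sends 69 ↦ [69=70], 70 ↦ [69=70], 71 ↦ [71=72], 72 ↦ [71=72], 73 ↦ [73].
For each subset V ⊆ X/∼, compute π^{-1}(V) ⊆ X and check whether π^{-1}(V) ∈ τ. V is open in τ_Q iff π^{-1}(V) ∈ τ.
  V = {}: π^{-1}(V) = ∅ ∈ τ ✓.
  V = {[69=70]}: π^{-1}(V) = {69, 70} ∉ τ ✗.
  V = {[71=72]}: π^{-1}(V) = {71, 72} ∉ τ ✗.
  V = {[69=70], [71=72]}: π^{-1}(V) = {69, 70, 71, 72} ∉ τ ✗.
  V = {[73]}: π^{-1}(V) = {73} ∉ τ ✗.
  V = {[69=70], [73]}: π^{-1}(V) = {69, 70, 73} ∉ τ ✗.
  V = {[71=72], [73]}: π^{-1}(V) = {71, 72, 73} ∉ τ ✗.
  V = {[69=70], [71=72], [73]}: π^{-1}(V) = {69, 70, 71, 72, 73} ∈ τ ✓.
Open sets in the quotient: τ_Q = {{}, {[69=70], [71=72], [73]}} (2 elements).


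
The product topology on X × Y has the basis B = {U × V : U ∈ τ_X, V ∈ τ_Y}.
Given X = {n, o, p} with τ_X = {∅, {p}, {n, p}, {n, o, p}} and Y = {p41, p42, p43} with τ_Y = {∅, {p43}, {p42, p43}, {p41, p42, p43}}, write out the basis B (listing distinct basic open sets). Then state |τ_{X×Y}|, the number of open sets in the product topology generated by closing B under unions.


Basis B = {∅ × ∅, {p} × {p43}, {n, p} × {p43}, {p} × {p42, p43}, {n, o, p} × {p43}, {p} × {p41, p42, p43}, {n, p} × {p42, p43}, {n, p} × {p41, p42, p43}, {n, o, p} × {p42, p43}, {n, o, p} × {p41, p42, p43}}; |τ_{X×Y}| = 20.

Enumerate products U × V with U ∈ τ_X, V ∈ τ_Y (deduplicated):
  ∅ × ∅ = {} (∅)
  {p} × {p43} = {(p,p43)}
  {n, p} × {p43} = {(n,p43), (p,p43)}
  {p} × {p42, p43} = {(p,p42), (p,p43)}
  {n, o, p} × {p43} = {(n,p43), (o,p43), (p,p43)}
  {p} × {p41, p42, p43} = {(p,p41), (p,p42), (p,p43)}
  {n, p} × {p42, p43} = {(n,p42), (n,p43), (p,p42), (p,p43)}
  {n, p} × {p41, p42, p43} = {(n,p41), (n,p42), (n,p43), (p,p41), (p,p42), (p,p43)}
  {n, o, p} × {p42, p43} = {(n,p42), (n,p43), (o,p42), (o,p43), (p,p42), (p,p43)}
  {n, o, p} × {p41, p42, p43} = {(n,p41), (n,p42), (n,p43), (o,p41), (o,p42), (o,p43), (p,p41), (p,p42), (p,p43)}
These 10 distinct sets form the basis B.
Close under arbitrary unions to get τ_{X×Y}; counting gives |τ_{X×Y}| = 20.


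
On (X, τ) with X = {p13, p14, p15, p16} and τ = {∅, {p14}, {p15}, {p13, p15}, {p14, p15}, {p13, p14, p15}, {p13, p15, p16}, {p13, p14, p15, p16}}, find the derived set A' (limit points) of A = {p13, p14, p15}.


A' = {p13, p16}

For each x ∈ X, list the open sets U ∈ τ with x ∈ U, then check whether U ∩ (A ∖ {x}) ≠ ∅ for every such U.
  x = p13: opens ∋ x are {p13, p15}, {p13, p14, p15}, {p13, p15, p16}, {p13, p14, p15, p16}; each meets A ∖ {p13}, so x IS a limit point.
  x = p14: open {p14} ∋ x has {p14} ∩ (A ∖ {p14}) = ∅, so x is NOT a limit point.
  x = p15: open {p15} ∋ x has {p15} ∩ (A ∖ {p15}) = ∅, so x is NOT a limit point.
  x = p16: opens ∋ x are {p13, p15, p16}, {p13, p14, p15, p16}; each meets A ∖ {p16}, so x IS a limit point.
Collecting: A' = {p13, p16}.


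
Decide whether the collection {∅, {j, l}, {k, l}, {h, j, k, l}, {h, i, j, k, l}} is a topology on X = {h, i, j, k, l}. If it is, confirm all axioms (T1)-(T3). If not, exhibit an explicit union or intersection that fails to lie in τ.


τ is NOT a topology on X.

Axiom (T1): ∅ ∈ τ? Yes; X ∈ τ? Yes.
Axiom (T2/T3): check pairwise unions and intersections of members of τ.
Counterexample for (T3): {j, l} ∩ {k, l} = {l} ∉ τ. Therefore τ is NOT a topology.


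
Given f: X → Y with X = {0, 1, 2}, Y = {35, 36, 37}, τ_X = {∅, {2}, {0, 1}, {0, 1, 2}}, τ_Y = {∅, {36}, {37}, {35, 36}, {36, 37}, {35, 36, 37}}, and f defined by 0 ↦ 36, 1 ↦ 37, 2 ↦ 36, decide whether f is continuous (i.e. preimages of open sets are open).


f is NOT continuous.

Compute f^{-1}(U) for each U ∈ τ_Y:
  U = ∅: f^{-1}(U) = ∅ ∈ τ_X ✓.
  U = {36}: f^{-1}(U) = {0, 2} ∉ τ_X ✗.
  U = {37}: f^{-1}(U) = {1} ∉ τ_X ✗.
  U = {35, 36}: f^{-1}(U) = {0, 2} ∉ τ_X ✗.
  U = {36, 37}: f^{-1}(U) = {0, 1, 2} ∈ τ_X ✓.
  U = {35, 36, 37}: f^{-1}(U) = {0, 1, 2} ∈ τ_X ✓.
Found U = {36} with f^{-1}(U) = {0, 2} not in τ_X. Therefore f is NOT continuous.


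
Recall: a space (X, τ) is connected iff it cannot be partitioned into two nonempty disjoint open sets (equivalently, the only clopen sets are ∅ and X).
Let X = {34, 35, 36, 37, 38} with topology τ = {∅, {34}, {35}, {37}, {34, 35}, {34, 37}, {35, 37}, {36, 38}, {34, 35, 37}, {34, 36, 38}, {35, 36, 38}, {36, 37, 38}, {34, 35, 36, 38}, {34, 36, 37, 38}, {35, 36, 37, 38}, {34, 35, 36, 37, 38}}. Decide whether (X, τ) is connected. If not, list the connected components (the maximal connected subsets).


(X, τ) is disconnected; components = [{34}, {35}, {37}, {36, 38}].

Find clopen sets (U ∈ τ with X ∖ U ∈ τ):
  U = ∅, X ∖ U = {34, 35, 36, 37, 38} — both open, so U is clopen.
  U = {34}, X ∖ U = {35, 36, 37, 38} — both open, so U is clopen.
  U = {35}, X ∖ U = {34, 36, 37, 38} — both open, so U is clopen.
  U = {37}, X ∖ U = {34, 35, 36, 38} — both open, so U is clopen.
  U = {34, 35}, X ∖ U = {36, 37, 38} — both open, so U is clopen.
  U = {34, 37}, X ∖ U = {35, 36, 38} — both open, so U is clopen.
  U = {35, 37}, X ∖ U = {34, 36, 38} — both open, so U is clopen.
  U = {36, 38}, X ∖ U = {34, 35, 37} — both open, so U is clopen.
  U = {34, 35, 37}, X ∖ U = {36, 38} — both open, so U is clopen.
  U = {34, 36, 38}, X ∖ U = {35, 37} — both open, so U is clopen.
  U = {35, 36, 38}, X ∖ U = {34, 37} — both open, so U is clopen.
  U = {36, 37, 38}, X ∖ U = {34, 35} — both open, so U is clopen.
  U = {34, 35, 36, 38}, X ∖ U = {37} — both open, so U is clopen.
  U = {34, 36, 37, 38}, X ∖ U = {35} — both open, so U is clopen.
  U = {35, 36, 37, 38}, X ∖ U = {34} — both open, so U is clopen.
  U = {34, 35, 36, 37, 38}, X ∖ U = ∅ — both open, so U is clopen.
Nontrivial clopen(s) exist: e.g. {35, 37}. So (X, τ) is disconnected.
Compute connected components by grouping points that agree on all clopens:
  component: {34}
  component: {35}
  component: {37}
  component: {36, 38}


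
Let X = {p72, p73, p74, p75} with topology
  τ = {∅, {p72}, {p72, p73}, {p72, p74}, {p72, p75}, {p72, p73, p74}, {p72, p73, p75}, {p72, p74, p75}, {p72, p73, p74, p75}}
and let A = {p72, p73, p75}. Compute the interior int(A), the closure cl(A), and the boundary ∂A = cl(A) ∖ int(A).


int(A) = {p72, p73, p75}, cl(A) = {p72, p73, p74, p75}, ∂A = {p74}.

Closed sets in (X, τ) are complements of opens:
  closed(X, τ) = {∅, {p73}, {p74}, {p75}, {p73, p74}, {p73, p75}, {p74, p75}, {p73, p74, p75}, {p72, p73, p74, p75}}.
int(A) = ⋃ {U ∈ τ : U ⊆ A}. Opens contained in A: ∅, {p72}, {p72, p73}, {p72, p75}, {p72, p73, p75}.
Taking the union of these: int(A) = {p72, p73, p75}.
cl(A) = ⋂ {C closed : A ⊆ C}. Closed sets containing A: {p72, p73, p74, p75}.
Intersecting these: cl(A) = {p72, p73, p74, p75}.
∂A = cl(A) ∖ int(A) = {p72, p73, p74, p75} ∖ {p72, p73, p75} = {p74}.


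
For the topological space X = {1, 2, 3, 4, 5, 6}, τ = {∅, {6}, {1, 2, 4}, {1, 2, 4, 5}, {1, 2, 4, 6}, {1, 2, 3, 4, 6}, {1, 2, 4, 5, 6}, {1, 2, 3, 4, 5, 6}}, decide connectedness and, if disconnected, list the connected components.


(X, τ) is connected.

Find clopen sets (U ∈ τ with X ∖ U ∈ τ):
  U = ∅, X ∖ U = {1, 2, 3, 4, 5, 6} — both open, so U is clopen.
  U = {1, 2, 3, 4, 5, 6}, X ∖ U = ∅ — both open, so U is clopen.
Only trivial clopens (∅ and X) exist, so (X, τ) is connected.
Compute connected components by grouping points that agree on all clopens:
  component: {1, 2, 3, 4, 5, 6}


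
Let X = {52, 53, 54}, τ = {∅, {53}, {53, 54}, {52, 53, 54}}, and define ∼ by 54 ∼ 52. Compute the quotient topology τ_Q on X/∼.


X/∼ = {[52=54], [53]}; |τ_Q| = 3.

Equivalence classes: [52=54], [53].
Quotient map π: X → X/∼ sends 52 ↦ [52=54], 53 ↦ [53], 54 ↦ [52=54].
For each subset V ⊆ X/∼, compute π^{-1}(V) ⊆ X and check whether π^{-1}(V) ∈ τ. V is open in τ_Q iff π^{-1}(V) ∈ τ.
  V = {}: π^{-1}(V) = ∅ ∈ τ ✓.
  V = {[52=54]}: π^{-1}(V) = {52, 54} ∉ τ ✗.
  V = {[53]}: π^{-1}(V) = {53} ∈ τ ✓.
  V = {[52=54], [53]}: π^{-1}(V) = {52, 53, 54} ∈ τ ✓.
Open sets in the quotient: τ_Q = {{}, {[53]}, {[52=54], [53]}} (3 elements).


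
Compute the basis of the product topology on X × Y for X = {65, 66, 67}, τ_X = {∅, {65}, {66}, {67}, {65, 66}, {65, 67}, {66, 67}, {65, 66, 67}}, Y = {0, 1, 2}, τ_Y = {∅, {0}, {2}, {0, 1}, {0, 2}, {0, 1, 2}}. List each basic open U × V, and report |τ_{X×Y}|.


Basis B = {∅ × ∅, {65} × {0}, {65} × {2}, {66} × {0}, {66} × {2}, {67} × {0}, {67} × {2}, {65} × {0, 1}, {65} × {0, 2}, {65, 66} × {0}, {65, 67} × {0}, {65, 66} × {2}, {65, 67} × {2}, {66} × {0, 1}, {66} × {0, 2}, {66, 67} × {0}, {66, 67} × {2}, {67} × {0, 1}, {67} × {0, 2}, {65} × {0, 1, 2}, {65, 66, 67} × {0}, {65, 66, 67} × {2}, {66} × {0, 1, 2}, {67} × {0, 1, 2}, {65, 66} × {0, 1}, {65, 67} × {0, 1}, {65, 66} × {0, 2}, {65, 67} × {0, 2}, {66, 67} × {0, 1}, {66, 67} × {0, 2}, {65, 66} × {0, 1, 2}, {65, 67} × {0, 1, 2}, {65, 66, 67} × {0, 1}, {65, 66, 67} × {0, 2}, {66, 67} × {0, 1, 2}, {65, 66, 67} × {0, 1, 2}}; |τ_{X×Y}| = 216.

Enumerate products U × V with U ∈ τ_X, V ∈ τ_Y (deduplicated):
  ∅ × ∅ = {} (∅)
  {65} × {0} = {(65,0)}
  {65} × {2} = {(65,2)}
  {66} × {0} = {(66,0)}
  {66} × {2} = {(66,2)}
  {67} × {0} = {(67,0)}
  {67} × {2} = {(67,2)}
  {65} × {0, 1} = {(65,0), (65,1)}
  {65} × {0, 2} = {(65,0), (65,2)}
  {65, 66} × {0} = {(65,0), (66,0)}
  {65, 67} × {0} = {(65,0), (67,0)}
  {65, 66} × {2} = {(65,2), (66,2)}
  {65, 67} × {2} = {(65,2), (67,2)}
  {66} × {0, 1} = {(66,0), (66,1)}
  {66} × {0, 2} = {(66,0), (66,2)}
  {66, 67} × {0} = {(66,0), (67,0)}
  {66, 67} × {2} = {(66,2), (67,2)}
  {67} × {0, 1} = {(67,0), (67,1)}
  {67} × {0, 2} = {(67,0), (67,2)}
  {65} × {0, 1, 2} = {(65,0), (65,1), (65,2)}
  {65, 66, 67} × {0} = {(65,0), (66,0), (67,0)}
  {65, 66, 67} × {2} = {(65,2), (66,2), (67,2)}
  {66} × {0, 1, 2} = {(66,0), (66,1), (66,2)}
  {67} × {0, 1, 2} = {(67,0), (67,1), (67,2)}
  {65, 66} × {0, 1} = {(65,0), (65,1), (66,0), (66,1)}
  {65, 67} × {0, 1} = {(65,0), (65,1), (67,0), (67,1)}
  {65, 66} × {0, 2} = {(65,0), (65,2), (66,0), (66,2)}
  {65, 67} × {0, 2} = {(65,0), (65,2), (67,0), (67,2)}
  {66, 67} × {0, 1} = {(66,0), (66,1), (67,0), (67,1)}
  {66, 67} × {0, 2} = {(66,0), (66,2), (67,0), (67,2)}
  {65, 66} × {0, 1, 2} = {(65,0), (65,1), (65,2), (66,0), (66,1), (66,2)}
  {65, 67} × {0, 1, 2} = {(65,0), (65,1), (65,2), (67,0), (67,1), (67,2)}
  {65, 66, 67} × {0, 1} = {(65,0), (65,1), (66,0), (66,1), (67,0), (67,1)}
  {65, 66, 67} × {0, 2} = {(65,0), (65,2), (66,0), (66,2), (67,0), (67,2)}
  {66, 67} × {0, 1, 2} = {(66,0), (66,1), (66,2), (67,0), (67,1), (67,2)}
  {65, 66, 67} × {0, 1, 2} = {(65,0), (65,1), (65,2), (66,0), (66,1), (66,2), (67,0), (67,1), (67,2)}
These 36 distinct sets form the basis B.
Close under arbitrary unions to get τ_{X×Y}; counting gives |τ_{X×Y}| = 216.


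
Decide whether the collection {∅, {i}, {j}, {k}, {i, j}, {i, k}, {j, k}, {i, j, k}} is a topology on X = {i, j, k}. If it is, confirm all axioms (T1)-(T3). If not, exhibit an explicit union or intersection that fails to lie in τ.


τ IS a topology on X.

Axiom (T1): ∅ ∈ τ? Yes; X ∈ τ? Yes.
Axiom (T2/T3): check pairwise unions and intersections of members of τ.
All pairwise intersections and unions checked — each lies in τ. Therefore τ satisfies (T1), (T2), (T3): it IS a topology on X.


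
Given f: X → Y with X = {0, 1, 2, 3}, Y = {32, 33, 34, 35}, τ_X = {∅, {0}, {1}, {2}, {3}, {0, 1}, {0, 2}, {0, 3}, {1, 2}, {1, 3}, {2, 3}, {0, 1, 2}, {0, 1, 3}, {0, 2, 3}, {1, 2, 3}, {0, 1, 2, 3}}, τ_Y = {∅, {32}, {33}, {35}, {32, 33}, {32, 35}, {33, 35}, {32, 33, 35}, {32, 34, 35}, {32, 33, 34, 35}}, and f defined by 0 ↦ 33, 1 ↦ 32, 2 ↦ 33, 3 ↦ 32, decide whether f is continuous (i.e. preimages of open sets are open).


f IS continuous.

Compute f^{-1}(U) for each U ∈ τ_Y:
  U = ∅: f^{-1}(U) = ∅ ∈ τ_X ✓.
  U = {32}: f^{-1}(U) = {1, 3} ∈ τ_X ✓.
  U = {33}: f^{-1}(U) = {0, 2} ∈ τ_X ✓.
  U = {35}: f^{-1}(U) = ∅ ∈ τ_X ✓.
  U = {32, 33}: f^{-1}(U) = {0, 1, 2, 3} ∈ τ_X ✓.
  U = {32, 35}: f^{-1}(U) = {1, 3} ∈ τ_X ✓.
  U = {33, 35}: f^{-1}(U) = {0, 2} ∈ τ_X ✓.
  U = {32, 33, 35}: f^{-1}(U) = {0, 1, 2, 3} ∈ τ_X ✓.
  U = {32, 34, 35}: f^{-1}(U) = {1, 3} ∈ τ_X ✓.
  U = {32, 33, 34, 35}: f^{-1}(U) = {0, 1, 2, 3} ∈ τ_X ✓.
Every preimage lies in τ_X, so f IS continuous.


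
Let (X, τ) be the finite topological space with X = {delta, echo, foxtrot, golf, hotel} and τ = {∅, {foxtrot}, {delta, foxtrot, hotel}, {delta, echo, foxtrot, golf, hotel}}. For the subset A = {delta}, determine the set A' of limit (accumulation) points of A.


A' = {echo, golf, hotel}

For each x ∈ X, list the open sets U ∈ τ with x ∈ U, then check whether U ∩ (A ∖ {x}) ≠ ∅ for every such U.
  x = delta: open {delta, foxtrot, hotel} ∋ x has {delta, foxtrot, hotel} ∩ (A ∖ {delta}) = ∅, so x is NOT a limit point.
  x = echo: opens ∋ x are {delta, echo, foxtrot, golf, hotel}; each meets A ∖ {echo}, so x IS a limit point.
  x = foxtrot: open {foxtrot} ∋ x has {foxtrot} ∩ (A ∖ {foxtrot}) = ∅, so x is NOT a limit point.
  x = golf: opens ∋ x are {delta, echo, foxtrot, golf, hotel}; each meets A ∖ {golf}, so x IS a limit point.
  x = hotel: opens ∋ x are {delta, foxtrot, hotel}, {delta, echo, foxtrot, golf, hotel}; each meets A ∖ {hotel}, so x IS a limit point.
Collecting: A' = {echo, golf, hotel}.


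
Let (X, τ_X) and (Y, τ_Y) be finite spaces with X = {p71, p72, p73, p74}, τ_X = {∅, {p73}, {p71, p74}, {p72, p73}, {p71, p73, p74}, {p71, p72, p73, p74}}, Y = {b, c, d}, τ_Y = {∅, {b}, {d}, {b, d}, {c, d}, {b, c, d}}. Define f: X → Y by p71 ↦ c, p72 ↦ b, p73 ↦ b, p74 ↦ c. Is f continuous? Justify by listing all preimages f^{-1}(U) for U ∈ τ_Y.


f IS continuous.

Compute f^{-1}(U) for each U ∈ τ_Y:
  U = ∅: f^{-1}(U) = ∅ ∈ τ_X ✓.
  U = {b}: f^{-1}(U) = {p72, p73} ∈ τ_X ✓.
  U = {d}: f^{-1}(U) = ∅ ∈ τ_X ✓.
  U = {b, d}: f^{-1}(U) = {p72, p73} ∈ τ_X ✓.
  U = {c, d}: f^{-1}(U) = {p71, p74} ∈ τ_X ✓.
  U = {b, c, d}: f^{-1}(U) = {p71, p72, p73, p74} ∈ τ_X ✓.
Every preimage lies in τ_X, so f IS continuous.


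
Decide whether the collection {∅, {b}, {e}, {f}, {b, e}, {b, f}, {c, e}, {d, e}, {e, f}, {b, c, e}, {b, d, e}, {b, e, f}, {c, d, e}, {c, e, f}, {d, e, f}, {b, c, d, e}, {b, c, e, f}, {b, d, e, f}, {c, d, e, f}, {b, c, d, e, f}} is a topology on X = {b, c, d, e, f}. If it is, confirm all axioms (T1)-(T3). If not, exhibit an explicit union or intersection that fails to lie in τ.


τ IS a topology on X.

Axiom (T1): ∅ ∈ τ? Yes; X ∈ τ? Yes.
Axiom (T2/T3): check pairwise unions and intersections of members of τ.
All pairwise intersections and unions checked — each lies in τ. Therefore τ satisfies (T1), (T2), (T3): it IS a topology on X.


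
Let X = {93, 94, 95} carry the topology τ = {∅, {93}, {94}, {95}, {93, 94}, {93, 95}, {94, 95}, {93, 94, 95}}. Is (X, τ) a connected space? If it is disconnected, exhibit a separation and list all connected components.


(X, τ) is disconnected; components = [{93}, {94}, {95}].

Find clopen sets (U ∈ τ with X ∖ U ∈ τ):
  U = ∅, X ∖ U = {93, 94, 95} — both open, so U is clopen.
  U = {93}, X ∖ U = {94, 95} — both open, so U is clopen.
  U = {94}, X ∖ U = {93, 95} — both open, so U is clopen.
  U = {95}, X ∖ U = {93, 94} — both open, so U is clopen.
  U = {93, 94}, X ∖ U = {95} — both open, so U is clopen.
  U = {93, 95}, X ∖ U = {94} — both open, so U is clopen.
  U = {94, 95}, X ∖ U = {93} — both open, so U is clopen.
  U = {93, 94, 95}, X ∖ U = ∅ — both open, so U is clopen.
Nontrivial clopen(s) exist: e.g. {93, 95}. So (X, τ) is disconnected.
Compute connected components by grouping points that agree on all clopens:
  component: {93}
  component: {94}
  component: {95}


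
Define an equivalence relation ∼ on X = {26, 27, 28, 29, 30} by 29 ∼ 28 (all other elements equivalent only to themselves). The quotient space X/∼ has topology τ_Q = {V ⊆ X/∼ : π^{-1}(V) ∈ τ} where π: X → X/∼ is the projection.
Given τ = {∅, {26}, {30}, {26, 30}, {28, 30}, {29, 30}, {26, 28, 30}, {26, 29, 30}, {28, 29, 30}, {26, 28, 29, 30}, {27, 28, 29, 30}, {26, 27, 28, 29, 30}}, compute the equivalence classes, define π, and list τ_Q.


X/∼ = {[26], [27], [28=29], [30]}; |τ_Q| = 8.

Equivalence classes: [26], [27], [28=29], [30].
Quotient map π: X → X/∼ sends 26 ↦ [26], 27 ↦ [27], 28 ↦ [28=29], 29 ↦ [28=29], 30 ↦ [30].
For each subset V ⊆ X/∼, compute π^{-1}(V) ⊆ X and check whether π^{-1}(V) ∈ τ. V is open in τ_Q iff π^{-1}(V) ∈ τ.
  V = {}: π^{-1}(V) = ∅ ∈ τ ✓.
  V = {[26]}: π^{-1}(V) = {26} ∈ τ ✓.
  V = {[27]}: π^{-1}(V) = {27} ∉ τ ✗.
  V = {[26], [27]}: π^{-1}(V) = {26, 27} ∉ τ ✗.
  V = {[28=29]}: π^{-1}(V) = {28, 29} ∉ τ ✗.
  V = {[26], [28=29]}: π^{-1}(V) = {26, 28, 29} ∉ τ ✗.
  V = {[27], [28=29]}: π^{-1}(V) = {27, 28, 29} ∉ τ ✗.
  V = {[26], [27], [28=29]}: π^{-1}(V) = {26, 27, 28, 29} ∉ τ ✗.
  V = {[30]}: π^{-1}(V) = {30} ∈ τ ✓.
  V = {[26], [30]}: π^{-1}(V) = {26, 30} ∈ τ ✓.
  V = {[27], [30]}: π^{-1}(V) = {27, 30} ∉ τ ✗.
  V = {[26], [27], [30]}: π^{-1}(V) = {26, 27, 30} ∉ τ ✗.
  V = {[28=29], [30]}: π^{-1}(V) = {28, 29, 30} ∈ τ ✓.
  V = {[26], [28=29], [30]}: π^{-1}(V) = {26, 28, 29, 30} ∈ τ ✓.
  V = {[27], [28=29], [30]}: π^{-1}(V) = {27, 28, 29, 30} ∈ τ ✓.
  V = {[26], [27], [28=29], [30]}: π^{-1}(V) = {26, 27, 28, 29, 30} ∈ τ ✓.
Open sets in the quotient: τ_Q = {{}, {[26]}, {[30]}, {[26], [30]}, {[28=29], [30]}, {[26], [28=29], [30]}, {[27], [28=29], [30]}, {[26], [27], [28=29], [30]}} (8 elements).


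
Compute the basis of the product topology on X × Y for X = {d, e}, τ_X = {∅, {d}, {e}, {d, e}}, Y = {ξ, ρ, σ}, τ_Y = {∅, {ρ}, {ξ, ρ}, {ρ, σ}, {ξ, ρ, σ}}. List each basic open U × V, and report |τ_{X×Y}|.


Basis B = {∅ × ∅, {d} × {ρ}, {e} × {ρ}, {d} × {ξ, ρ}, {d} × {ρ, σ}, {d, e} × {ρ}, {e} × {ξ, ρ}, {e} × {ρ, σ}, {d} × {ξ, ρ, σ}, {e} × {ξ, ρ, σ}, {d, e} × {ξ, ρ}, {d, e} × {ρ, σ}, {d, e} × {ξ, ρ, σ}}; |τ_{X×Y}| = 25.

Enumerate products U × V with U ∈ τ_X, V ∈ τ_Y (deduplicated):
  ∅ × ∅ = {} (∅)
  {d} × {ρ} = {(d,ρ)}
  {e} × {ρ} = {(e,ρ)}
  {d} × {ξ, ρ} = {(d,ξ), (d,ρ)}
  {d} × {ρ, σ} = {(d,ρ), (d,σ)}
  {d, e} × {ρ} = {(d,ρ), (e,ρ)}
  {e} × {ξ, ρ} = {(e,ξ), (e,ρ)}
  {e} × {ρ, σ} = {(e,ρ), (e,σ)}
  {d} × {ξ, ρ, σ} = {(d,ξ), (d,ρ), (d,σ)}
  {e} × {ξ, ρ, σ} = {(e,ξ), (e,ρ), (e,σ)}
  {d, e} × {ξ, ρ} = {(d,ξ), (d,ρ), (e,ξ), (e,ρ)}
  {d, e} × {ρ, σ} = {(d,ρ), (d,σ), (e,ρ), (e,σ)}
  {d, e} × {ξ, ρ, σ} = {(d,ξ), (d,ρ), (d,σ), (e,ξ), (e,ρ), (e,σ)}
These 13 distinct sets form the basis B.
Close under arbitrary unions to get τ_{X×Y}; counting gives |τ_{X×Y}| = 25.


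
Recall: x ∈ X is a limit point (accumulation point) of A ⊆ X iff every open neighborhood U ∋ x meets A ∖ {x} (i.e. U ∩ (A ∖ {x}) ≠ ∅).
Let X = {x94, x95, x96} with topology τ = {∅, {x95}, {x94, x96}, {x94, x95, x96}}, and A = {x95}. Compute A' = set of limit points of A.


A' = ∅

For each x ∈ X, list the open sets U ∈ τ with x ∈ U, then check whether U ∩ (A ∖ {x}) ≠ ∅ for every such U.
  x = x94: open {x94, x96} ∋ x has {x94, x96} ∩ (A ∖ {x94}) = ∅, so x is NOT a limit point.
  x = x95: open {x95} ∋ x has {x95} ∩ (A ∖ {x95}) = ∅, so x is NOT a limit point.
  x = x96: open {x94, x96} ∋ x has {x94, x96} ∩ (A ∖ {x96}) = ∅, so x is NOT a limit point.
Collecting: A' = ∅.


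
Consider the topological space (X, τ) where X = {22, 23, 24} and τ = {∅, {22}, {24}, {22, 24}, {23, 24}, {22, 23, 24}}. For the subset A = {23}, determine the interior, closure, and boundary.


int(A) = ∅, cl(A) = {23}, ∂A = {23}.

Closed sets in (X, τ) are complements of opens:
  closed(X, τ) = {∅, {22}, {23}, {22, 23}, {23, 24}, {22, 23, 24}}.
int(A) = ⋃ {U ∈ τ : U ⊆ A}. Opens contained in A: ∅.
Taking the union of these: int(A) = ∅.
cl(A) = ⋂ {C closed : A ⊆ C}. Closed sets containing A: {23}, {22, 23}, {23, 24}, {22, 23, 24}.
Intersecting these: cl(A) = {23}.
∂A = cl(A) ∖ int(A) = {23} ∖ ∅ = {23}.


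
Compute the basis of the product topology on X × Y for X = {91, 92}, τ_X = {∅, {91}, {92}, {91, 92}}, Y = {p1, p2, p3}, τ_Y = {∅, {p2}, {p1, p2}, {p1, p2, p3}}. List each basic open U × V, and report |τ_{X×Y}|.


Basis B = {∅ × ∅, {91} × {p2}, {92} × {p2}, {91} × {p1, p2}, {91, 92} × {p2}, {92} × {p1, p2}, {91} × {p1, p2, p3}, {92} × {p1, p2, p3}, {91, 92} × {p1, p2}, {91, 92} × {p1, p2, p3}}; |τ_{X×Y}| = 16.

Enumerate products U × V with U ∈ τ_X, V ∈ τ_Y (deduplicated):
  ∅ × ∅ = {} (∅)
  {91} × {p2} = {(91,p2)}
  {92} × {p2} = {(92,p2)}
  {91} × {p1, p2} = {(91,p1), (91,p2)}
  {91, 92} × {p2} = {(91,p2), (92,p2)}
  {92} × {p1, p2} = {(92,p1), (92,p2)}
  {91} × {p1, p2, p3} = {(91,p1), (91,p2), (91,p3)}
  {92} × {p1, p2, p3} = {(92,p1), (92,p2), (92,p3)}
  {91, 92} × {p1, p2} = {(91,p1), (91,p2), (92,p1), (92,p2)}
  {91, 92} × {p1, p2, p3} = {(91,p1), (91,p2), (91,p3), (92,p1), (92,p2), (92,p3)}
These 10 distinct sets form the basis B.
Close under arbitrary unions to get τ_{X×Y}; counting gives |τ_{X×Y}| = 16.


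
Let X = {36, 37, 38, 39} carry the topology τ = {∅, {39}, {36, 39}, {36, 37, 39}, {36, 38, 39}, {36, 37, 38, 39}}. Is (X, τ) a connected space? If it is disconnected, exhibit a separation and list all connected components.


(X, τ) is connected.

Find clopen sets (U ∈ τ with X ∖ U ∈ τ):
  U = ∅, X ∖ U = {36, 37, 38, 39} — both open, so U is clopen.
  U = {36, 37, 38, 39}, X ∖ U = ∅ — both open, so U is clopen.
Only trivial clopens (∅ and X) exist, so (X, τ) is connected.
Compute connected components by grouping points that agree on all clopens:
  component: {36, 37, 38, 39}


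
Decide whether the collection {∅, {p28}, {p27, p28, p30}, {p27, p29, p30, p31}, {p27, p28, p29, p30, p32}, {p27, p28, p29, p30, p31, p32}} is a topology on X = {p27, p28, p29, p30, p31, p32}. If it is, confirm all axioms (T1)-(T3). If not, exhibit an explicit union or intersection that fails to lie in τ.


τ is NOT a topology on X.

Axiom (T1): ∅ ∈ τ? Yes; X ∈ τ? Yes.
Axiom (T2/T3): check pairwise unions and intersections of members of τ.
Counterexample for (T2): {p28} ∪ {p27, p29, p30, p31} = {p27, p28, p29, p30, p31} ∉ τ. Therefore τ is NOT a topology.
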